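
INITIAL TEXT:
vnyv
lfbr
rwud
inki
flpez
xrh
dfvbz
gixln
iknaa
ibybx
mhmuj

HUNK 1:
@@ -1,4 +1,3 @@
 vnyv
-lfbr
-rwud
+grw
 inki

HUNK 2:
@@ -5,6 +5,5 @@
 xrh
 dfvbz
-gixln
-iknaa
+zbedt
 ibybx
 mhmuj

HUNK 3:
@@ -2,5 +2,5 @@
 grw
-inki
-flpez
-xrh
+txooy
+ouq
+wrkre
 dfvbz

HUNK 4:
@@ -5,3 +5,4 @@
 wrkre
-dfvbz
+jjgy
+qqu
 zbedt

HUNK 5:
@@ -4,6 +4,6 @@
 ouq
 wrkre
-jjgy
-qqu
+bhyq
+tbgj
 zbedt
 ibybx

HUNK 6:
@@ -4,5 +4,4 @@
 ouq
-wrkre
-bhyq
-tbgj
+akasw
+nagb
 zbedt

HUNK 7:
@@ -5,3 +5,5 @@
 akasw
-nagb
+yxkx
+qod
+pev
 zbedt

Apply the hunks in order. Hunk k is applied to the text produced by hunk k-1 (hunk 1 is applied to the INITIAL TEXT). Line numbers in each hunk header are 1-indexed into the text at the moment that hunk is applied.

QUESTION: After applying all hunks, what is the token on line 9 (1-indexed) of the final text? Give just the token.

Hunk 1: at line 1 remove [lfbr,rwud] add [grw] -> 10 lines: vnyv grw inki flpez xrh dfvbz gixln iknaa ibybx mhmuj
Hunk 2: at line 5 remove [gixln,iknaa] add [zbedt] -> 9 lines: vnyv grw inki flpez xrh dfvbz zbedt ibybx mhmuj
Hunk 3: at line 2 remove [inki,flpez,xrh] add [txooy,ouq,wrkre] -> 9 lines: vnyv grw txooy ouq wrkre dfvbz zbedt ibybx mhmuj
Hunk 4: at line 5 remove [dfvbz] add [jjgy,qqu] -> 10 lines: vnyv grw txooy ouq wrkre jjgy qqu zbedt ibybx mhmuj
Hunk 5: at line 4 remove [jjgy,qqu] add [bhyq,tbgj] -> 10 lines: vnyv grw txooy ouq wrkre bhyq tbgj zbedt ibybx mhmuj
Hunk 6: at line 4 remove [wrkre,bhyq,tbgj] add [akasw,nagb] -> 9 lines: vnyv grw txooy ouq akasw nagb zbedt ibybx mhmuj
Hunk 7: at line 5 remove [nagb] add [yxkx,qod,pev] -> 11 lines: vnyv grw txooy ouq akasw yxkx qod pev zbedt ibybx mhmuj
Final line 9: zbedt

Answer: zbedt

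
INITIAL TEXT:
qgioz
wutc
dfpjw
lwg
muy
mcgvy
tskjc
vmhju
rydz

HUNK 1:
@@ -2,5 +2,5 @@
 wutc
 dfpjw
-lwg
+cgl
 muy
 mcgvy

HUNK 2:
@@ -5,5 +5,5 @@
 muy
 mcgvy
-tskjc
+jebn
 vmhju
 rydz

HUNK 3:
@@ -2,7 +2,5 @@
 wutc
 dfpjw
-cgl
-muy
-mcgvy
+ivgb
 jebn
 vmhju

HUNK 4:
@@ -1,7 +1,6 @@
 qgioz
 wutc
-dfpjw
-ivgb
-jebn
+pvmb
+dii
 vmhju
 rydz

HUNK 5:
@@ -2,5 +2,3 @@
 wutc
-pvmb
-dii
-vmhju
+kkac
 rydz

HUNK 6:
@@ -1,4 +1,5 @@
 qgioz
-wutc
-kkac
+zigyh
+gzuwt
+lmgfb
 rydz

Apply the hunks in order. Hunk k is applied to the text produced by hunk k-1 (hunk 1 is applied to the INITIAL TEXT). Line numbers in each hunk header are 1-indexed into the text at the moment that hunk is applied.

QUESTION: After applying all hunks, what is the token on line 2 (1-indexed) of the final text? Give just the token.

Hunk 1: at line 2 remove [lwg] add [cgl] -> 9 lines: qgioz wutc dfpjw cgl muy mcgvy tskjc vmhju rydz
Hunk 2: at line 5 remove [tskjc] add [jebn] -> 9 lines: qgioz wutc dfpjw cgl muy mcgvy jebn vmhju rydz
Hunk 3: at line 2 remove [cgl,muy,mcgvy] add [ivgb] -> 7 lines: qgioz wutc dfpjw ivgb jebn vmhju rydz
Hunk 4: at line 1 remove [dfpjw,ivgb,jebn] add [pvmb,dii] -> 6 lines: qgioz wutc pvmb dii vmhju rydz
Hunk 5: at line 2 remove [pvmb,dii,vmhju] add [kkac] -> 4 lines: qgioz wutc kkac rydz
Hunk 6: at line 1 remove [wutc,kkac] add [zigyh,gzuwt,lmgfb] -> 5 lines: qgioz zigyh gzuwt lmgfb rydz
Final line 2: zigyh

Answer: zigyh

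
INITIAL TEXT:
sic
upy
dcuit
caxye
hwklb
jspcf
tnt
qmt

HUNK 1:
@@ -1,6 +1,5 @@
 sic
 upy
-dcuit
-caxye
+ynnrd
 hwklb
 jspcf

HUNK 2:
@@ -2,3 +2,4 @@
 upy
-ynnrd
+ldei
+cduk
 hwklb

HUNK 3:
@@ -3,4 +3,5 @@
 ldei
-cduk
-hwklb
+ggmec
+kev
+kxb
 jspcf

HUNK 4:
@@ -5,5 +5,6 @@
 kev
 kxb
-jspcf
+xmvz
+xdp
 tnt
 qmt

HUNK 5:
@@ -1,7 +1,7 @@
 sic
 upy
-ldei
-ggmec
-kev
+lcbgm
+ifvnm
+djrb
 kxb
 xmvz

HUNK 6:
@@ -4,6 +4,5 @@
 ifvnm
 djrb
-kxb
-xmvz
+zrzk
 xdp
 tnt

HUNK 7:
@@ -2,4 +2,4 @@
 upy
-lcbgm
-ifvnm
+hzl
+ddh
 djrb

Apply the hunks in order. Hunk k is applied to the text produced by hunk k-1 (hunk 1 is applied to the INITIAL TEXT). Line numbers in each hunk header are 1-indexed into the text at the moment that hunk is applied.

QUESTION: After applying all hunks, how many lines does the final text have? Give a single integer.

Answer: 9

Derivation:
Hunk 1: at line 1 remove [dcuit,caxye] add [ynnrd] -> 7 lines: sic upy ynnrd hwklb jspcf tnt qmt
Hunk 2: at line 2 remove [ynnrd] add [ldei,cduk] -> 8 lines: sic upy ldei cduk hwklb jspcf tnt qmt
Hunk 3: at line 3 remove [cduk,hwklb] add [ggmec,kev,kxb] -> 9 lines: sic upy ldei ggmec kev kxb jspcf tnt qmt
Hunk 4: at line 5 remove [jspcf] add [xmvz,xdp] -> 10 lines: sic upy ldei ggmec kev kxb xmvz xdp tnt qmt
Hunk 5: at line 1 remove [ldei,ggmec,kev] add [lcbgm,ifvnm,djrb] -> 10 lines: sic upy lcbgm ifvnm djrb kxb xmvz xdp tnt qmt
Hunk 6: at line 4 remove [kxb,xmvz] add [zrzk] -> 9 lines: sic upy lcbgm ifvnm djrb zrzk xdp tnt qmt
Hunk 7: at line 2 remove [lcbgm,ifvnm] add [hzl,ddh] -> 9 lines: sic upy hzl ddh djrb zrzk xdp tnt qmt
Final line count: 9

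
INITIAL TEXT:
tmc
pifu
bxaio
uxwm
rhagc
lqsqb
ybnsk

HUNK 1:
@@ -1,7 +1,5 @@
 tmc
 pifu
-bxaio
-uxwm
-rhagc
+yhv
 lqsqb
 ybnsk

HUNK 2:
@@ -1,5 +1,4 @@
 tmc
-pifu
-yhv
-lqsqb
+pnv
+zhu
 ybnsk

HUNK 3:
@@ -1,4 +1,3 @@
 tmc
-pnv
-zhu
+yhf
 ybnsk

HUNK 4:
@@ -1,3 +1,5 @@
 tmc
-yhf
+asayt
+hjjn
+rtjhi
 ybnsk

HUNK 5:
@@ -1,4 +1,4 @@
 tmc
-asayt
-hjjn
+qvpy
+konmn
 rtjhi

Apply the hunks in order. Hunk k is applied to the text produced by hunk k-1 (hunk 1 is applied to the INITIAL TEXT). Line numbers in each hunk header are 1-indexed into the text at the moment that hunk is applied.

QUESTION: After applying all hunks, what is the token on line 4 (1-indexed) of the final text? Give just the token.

Answer: rtjhi

Derivation:
Hunk 1: at line 1 remove [bxaio,uxwm,rhagc] add [yhv] -> 5 lines: tmc pifu yhv lqsqb ybnsk
Hunk 2: at line 1 remove [pifu,yhv,lqsqb] add [pnv,zhu] -> 4 lines: tmc pnv zhu ybnsk
Hunk 3: at line 1 remove [pnv,zhu] add [yhf] -> 3 lines: tmc yhf ybnsk
Hunk 4: at line 1 remove [yhf] add [asayt,hjjn,rtjhi] -> 5 lines: tmc asayt hjjn rtjhi ybnsk
Hunk 5: at line 1 remove [asayt,hjjn] add [qvpy,konmn] -> 5 lines: tmc qvpy konmn rtjhi ybnsk
Final line 4: rtjhi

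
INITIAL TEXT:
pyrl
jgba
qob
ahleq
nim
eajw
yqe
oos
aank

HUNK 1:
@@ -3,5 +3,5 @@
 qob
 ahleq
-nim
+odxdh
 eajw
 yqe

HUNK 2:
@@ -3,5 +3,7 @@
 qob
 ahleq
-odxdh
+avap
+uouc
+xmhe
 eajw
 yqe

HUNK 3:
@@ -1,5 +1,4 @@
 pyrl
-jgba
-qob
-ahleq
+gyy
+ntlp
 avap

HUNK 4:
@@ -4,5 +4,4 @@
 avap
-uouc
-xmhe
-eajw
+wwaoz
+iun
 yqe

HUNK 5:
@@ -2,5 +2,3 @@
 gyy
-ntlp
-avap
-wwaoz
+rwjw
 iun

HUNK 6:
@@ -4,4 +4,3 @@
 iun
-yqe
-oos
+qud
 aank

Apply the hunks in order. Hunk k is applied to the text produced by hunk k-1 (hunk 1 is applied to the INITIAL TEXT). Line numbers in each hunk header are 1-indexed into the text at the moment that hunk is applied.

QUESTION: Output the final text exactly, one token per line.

Hunk 1: at line 3 remove [nim] add [odxdh] -> 9 lines: pyrl jgba qob ahleq odxdh eajw yqe oos aank
Hunk 2: at line 3 remove [odxdh] add [avap,uouc,xmhe] -> 11 lines: pyrl jgba qob ahleq avap uouc xmhe eajw yqe oos aank
Hunk 3: at line 1 remove [jgba,qob,ahleq] add [gyy,ntlp] -> 10 lines: pyrl gyy ntlp avap uouc xmhe eajw yqe oos aank
Hunk 4: at line 4 remove [uouc,xmhe,eajw] add [wwaoz,iun] -> 9 lines: pyrl gyy ntlp avap wwaoz iun yqe oos aank
Hunk 5: at line 2 remove [ntlp,avap,wwaoz] add [rwjw] -> 7 lines: pyrl gyy rwjw iun yqe oos aank
Hunk 6: at line 4 remove [yqe,oos] add [qud] -> 6 lines: pyrl gyy rwjw iun qud aank

Answer: pyrl
gyy
rwjw
iun
qud
aank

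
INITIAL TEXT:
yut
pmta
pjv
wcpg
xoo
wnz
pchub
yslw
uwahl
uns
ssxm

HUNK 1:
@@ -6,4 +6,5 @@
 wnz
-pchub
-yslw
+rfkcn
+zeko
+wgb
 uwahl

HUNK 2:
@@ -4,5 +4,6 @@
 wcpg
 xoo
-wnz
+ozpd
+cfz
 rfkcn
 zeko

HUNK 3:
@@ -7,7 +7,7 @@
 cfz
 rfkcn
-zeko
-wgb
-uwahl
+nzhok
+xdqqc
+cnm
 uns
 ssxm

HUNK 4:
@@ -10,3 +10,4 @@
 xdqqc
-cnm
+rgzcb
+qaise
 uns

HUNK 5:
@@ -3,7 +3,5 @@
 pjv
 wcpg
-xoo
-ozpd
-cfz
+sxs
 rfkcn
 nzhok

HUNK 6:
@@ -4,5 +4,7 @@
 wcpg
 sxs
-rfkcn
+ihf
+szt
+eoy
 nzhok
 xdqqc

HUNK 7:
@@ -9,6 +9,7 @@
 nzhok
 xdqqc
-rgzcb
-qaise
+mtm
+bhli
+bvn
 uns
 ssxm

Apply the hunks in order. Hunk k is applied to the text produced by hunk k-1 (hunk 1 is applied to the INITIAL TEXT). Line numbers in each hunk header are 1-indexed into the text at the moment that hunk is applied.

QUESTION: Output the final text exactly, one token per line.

Hunk 1: at line 6 remove [pchub,yslw] add [rfkcn,zeko,wgb] -> 12 lines: yut pmta pjv wcpg xoo wnz rfkcn zeko wgb uwahl uns ssxm
Hunk 2: at line 4 remove [wnz] add [ozpd,cfz] -> 13 lines: yut pmta pjv wcpg xoo ozpd cfz rfkcn zeko wgb uwahl uns ssxm
Hunk 3: at line 7 remove [zeko,wgb,uwahl] add [nzhok,xdqqc,cnm] -> 13 lines: yut pmta pjv wcpg xoo ozpd cfz rfkcn nzhok xdqqc cnm uns ssxm
Hunk 4: at line 10 remove [cnm] add [rgzcb,qaise] -> 14 lines: yut pmta pjv wcpg xoo ozpd cfz rfkcn nzhok xdqqc rgzcb qaise uns ssxm
Hunk 5: at line 3 remove [xoo,ozpd,cfz] add [sxs] -> 12 lines: yut pmta pjv wcpg sxs rfkcn nzhok xdqqc rgzcb qaise uns ssxm
Hunk 6: at line 4 remove [rfkcn] add [ihf,szt,eoy] -> 14 lines: yut pmta pjv wcpg sxs ihf szt eoy nzhok xdqqc rgzcb qaise uns ssxm
Hunk 7: at line 9 remove [rgzcb,qaise] add [mtm,bhli,bvn] -> 15 lines: yut pmta pjv wcpg sxs ihf szt eoy nzhok xdqqc mtm bhli bvn uns ssxm

Answer: yut
pmta
pjv
wcpg
sxs
ihf
szt
eoy
nzhok
xdqqc
mtm
bhli
bvn
uns
ssxm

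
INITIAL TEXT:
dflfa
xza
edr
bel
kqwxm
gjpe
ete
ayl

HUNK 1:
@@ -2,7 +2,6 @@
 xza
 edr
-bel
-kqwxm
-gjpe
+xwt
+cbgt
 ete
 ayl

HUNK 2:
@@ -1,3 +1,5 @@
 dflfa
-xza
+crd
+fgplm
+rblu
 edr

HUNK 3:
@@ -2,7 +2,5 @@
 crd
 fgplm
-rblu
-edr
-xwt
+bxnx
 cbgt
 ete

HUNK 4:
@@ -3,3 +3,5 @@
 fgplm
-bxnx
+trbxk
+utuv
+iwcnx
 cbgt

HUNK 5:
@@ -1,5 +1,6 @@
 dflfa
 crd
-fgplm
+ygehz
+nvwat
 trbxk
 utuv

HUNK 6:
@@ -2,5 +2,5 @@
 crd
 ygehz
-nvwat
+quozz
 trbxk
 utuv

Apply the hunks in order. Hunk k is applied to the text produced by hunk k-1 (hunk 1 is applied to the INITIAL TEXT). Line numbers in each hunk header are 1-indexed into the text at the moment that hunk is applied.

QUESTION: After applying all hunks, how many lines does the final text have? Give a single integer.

Answer: 10

Derivation:
Hunk 1: at line 2 remove [bel,kqwxm,gjpe] add [xwt,cbgt] -> 7 lines: dflfa xza edr xwt cbgt ete ayl
Hunk 2: at line 1 remove [xza] add [crd,fgplm,rblu] -> 9 lines: dflfa crd fgplm rblu edr xwt cbgt ete ayl
Hunk 3: at line 2 remove [rblu,edr,xwt] add [bxnx] -> 7 lines: dflfa crd fgplm bxnx cbgt ete ayl
Hunk 4: at line 3 remove [bxnx] add [trbxk,utuv,iwcnx] -> 9 lines: dflfa crd fgplm trbxk utuv iwcnx cbgt ete ayl
Hunk 5: at line 1 remove [fgplm] add [ygehz,nvwat] -> 10 lines: dflfa crd ygehz nvwat trbxk utuv iwcnx cbgt ete ayl
Hunk 6: at line 2 remove [nvwat] add [quozz] -> 10 lines: dflfa crd ygehz quozz trbxk utuv iwcnx cbgt ete ayl
Final line count: 10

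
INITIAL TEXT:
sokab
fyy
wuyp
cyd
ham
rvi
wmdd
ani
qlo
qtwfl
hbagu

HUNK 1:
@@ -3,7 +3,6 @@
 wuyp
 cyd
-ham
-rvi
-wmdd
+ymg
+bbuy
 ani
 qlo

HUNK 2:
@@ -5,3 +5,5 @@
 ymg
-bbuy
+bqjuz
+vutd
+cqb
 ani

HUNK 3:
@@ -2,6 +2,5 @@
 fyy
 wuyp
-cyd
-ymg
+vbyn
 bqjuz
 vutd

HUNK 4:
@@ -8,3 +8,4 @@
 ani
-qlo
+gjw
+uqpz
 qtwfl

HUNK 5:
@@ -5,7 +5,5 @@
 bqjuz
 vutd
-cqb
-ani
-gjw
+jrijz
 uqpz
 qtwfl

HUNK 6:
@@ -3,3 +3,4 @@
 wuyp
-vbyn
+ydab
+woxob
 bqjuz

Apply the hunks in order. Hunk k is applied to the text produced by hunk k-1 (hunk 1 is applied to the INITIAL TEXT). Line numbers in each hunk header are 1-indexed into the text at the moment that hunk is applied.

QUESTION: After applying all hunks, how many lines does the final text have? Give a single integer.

Answer: 11

Derivation:
Hunk 1: at line 3 remove [ham,rvi,wmdd] add [ymg,bbuy] -> 10 lines: sokab fyy wuyp cyd ymg bbuy ani qlo qtwfl hbagu
Hunk 2: at line 5 remove [bbuy] add [bqjuz,vutd,cqb] -> 12 lines: sokab fyy wuyp cyd ymg bqjuz vutd cqb ani qlo qtwfl hbagu
Hunk 3: at line 2 remove [cyd,ymg] add [vbyn] -> 11 lines: sokab fyy wuyp vbyn bqjuz vutd cqb ani qlo qtwfl hbagu
Hunk 4: at line 8 remove [qlo] add [gjw,uqpz] -> 12 lines: sokab fyy wuyp vbyn bqjuz vutd cqb ani gjw uqpz qtwfl hbagu
Hunk 5: at line 5 remove [cqb,ani,gjw] add [jrijz] -> 10 lines: sokab fyy wuyp vbyn bqjuz vutd jrijz uqpz qtwfl hbagu
Hunk 6: at line 3 remove [vbyn] add [ydab,woxob] -> 11 lines: sokab fyy wuyp ydab woxob bqjuz vutd jrijz uqpz qtwfl hbagu
Final line count: 11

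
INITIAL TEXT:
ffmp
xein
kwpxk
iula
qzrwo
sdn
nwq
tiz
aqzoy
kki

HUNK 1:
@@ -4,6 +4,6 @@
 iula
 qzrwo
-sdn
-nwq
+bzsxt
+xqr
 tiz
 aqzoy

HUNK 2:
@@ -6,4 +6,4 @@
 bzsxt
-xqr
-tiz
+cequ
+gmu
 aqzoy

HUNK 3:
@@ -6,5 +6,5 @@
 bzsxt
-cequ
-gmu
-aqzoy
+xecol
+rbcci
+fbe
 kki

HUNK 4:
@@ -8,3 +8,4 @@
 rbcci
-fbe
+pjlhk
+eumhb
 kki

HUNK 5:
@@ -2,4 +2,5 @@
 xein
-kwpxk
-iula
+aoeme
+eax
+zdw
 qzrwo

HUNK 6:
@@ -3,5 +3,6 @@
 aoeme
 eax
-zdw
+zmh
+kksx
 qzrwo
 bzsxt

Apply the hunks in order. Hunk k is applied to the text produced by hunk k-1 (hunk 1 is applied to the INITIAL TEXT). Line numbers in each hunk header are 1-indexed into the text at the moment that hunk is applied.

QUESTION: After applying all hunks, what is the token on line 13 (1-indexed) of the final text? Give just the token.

Hunk 1: at line 4 remove [sdn,nwq] add [bzsxt,xqr] -> 10 lines: ffmp xein kwpxk iula qzrwo bzsxt xqr tiz aqzoy kki
Hunk 2: at line 6 remove [xqr,tiz] add [cequ,gmu] -> 10 lines: ffmp xein kwpxk iula qzrwo bzsxt cequ gmu aqzoy kki
Hunk 3: at line 6 remove [cequ,gmu,aqzoy] add [xecol,rbcci,fbe] -> 10 lines: ffmp xein kwpxk iula qzrwo bzsxt xecol rbcci fbe kki
Hunk 4: at line 8 remove [fbe] add [pjlhk,eumhb] -> 11 lines: ffmp xein kwpxk iula qzrwo bzsxt xecol rbcci pjlhk eumhb kki
Hunk 5: at line 2 remove [kwpxk,iula] add [aoeme,eax,zdw] -> 12 lines: ffmp xein aoeme eax zdw qzrwo bzsxt xecol rbcci pjlhk eumhb kki
Hunk 6: at line 3 remove [zdw] add [zmh,kksx] -> 13 lines: ffmp xein aoeme eax zmh kksx qzrwo bzsxt xecol rbcci pjlhk eumhb kki
Final line 13: kki

Answer: kki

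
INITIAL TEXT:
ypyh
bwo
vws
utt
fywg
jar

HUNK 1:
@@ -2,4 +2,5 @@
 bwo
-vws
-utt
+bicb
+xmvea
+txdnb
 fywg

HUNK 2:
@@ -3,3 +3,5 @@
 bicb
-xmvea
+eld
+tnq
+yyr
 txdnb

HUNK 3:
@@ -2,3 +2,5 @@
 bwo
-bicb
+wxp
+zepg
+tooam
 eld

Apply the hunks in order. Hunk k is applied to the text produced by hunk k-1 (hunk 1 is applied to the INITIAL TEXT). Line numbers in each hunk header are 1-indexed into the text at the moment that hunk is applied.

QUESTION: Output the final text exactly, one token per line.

Answer: ypyh
bwo
wxp
zepg
tooam
eld
tnq
yyr
txdnb
fywg
jar

Derivation:
Hunk 1: at line 2 remove [vws,utt] add [bicb,xmvea,txdnb] -> 7 lines: ypyh bwo bicb xmvea txdnb fywg jar
Hunk 2: at line 3 remove [xmvea] add [eld,tnq,yyr] -> 9 lines: ypyh bwo bicb eld tnq yyr txdnb fywg jar
Hunk 3: at line 2 remove [bicb] add [wxp,zepg,tooam] -> 11 lines: ypyh bwo wxp zepg tooam eld tnq yyr txdnb fywg jar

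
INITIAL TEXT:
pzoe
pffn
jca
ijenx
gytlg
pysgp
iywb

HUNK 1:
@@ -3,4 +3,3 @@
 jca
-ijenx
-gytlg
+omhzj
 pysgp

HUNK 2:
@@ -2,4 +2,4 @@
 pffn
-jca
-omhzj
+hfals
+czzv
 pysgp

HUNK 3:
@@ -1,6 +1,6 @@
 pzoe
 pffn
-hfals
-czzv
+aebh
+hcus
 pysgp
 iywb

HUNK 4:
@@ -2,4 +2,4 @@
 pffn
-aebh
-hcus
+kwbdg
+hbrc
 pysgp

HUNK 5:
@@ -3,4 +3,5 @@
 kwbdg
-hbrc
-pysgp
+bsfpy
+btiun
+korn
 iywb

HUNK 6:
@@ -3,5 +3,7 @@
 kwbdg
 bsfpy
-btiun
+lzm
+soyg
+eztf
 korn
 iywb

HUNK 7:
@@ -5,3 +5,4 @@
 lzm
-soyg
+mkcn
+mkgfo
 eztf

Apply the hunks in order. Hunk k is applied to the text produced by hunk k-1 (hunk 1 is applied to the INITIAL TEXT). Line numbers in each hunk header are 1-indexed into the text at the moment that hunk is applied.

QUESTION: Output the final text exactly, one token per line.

Answer: pzoe
pffn
kwbdg
bsfpy
lzm
mkcn
mkgfo
eztf
korn
iywb

Derivation:
Hunk 1: at line 3 remove [ijenx,gytlg] add [omhzj] -> 6 lines: pzoe pffn jca omhzj pysgp iywb
Hunk 2: at line 2 remove [jca,omhzj] add [hfals,czzv] -> 6 lines: pzoe pffn hfals czzv pysgp iywb
Hunk 3: at line 1 remove [hfals,czzv] add [aebh,hcus] -> 6 lines: pzoe pffn aebh hcus pysgp iywb
Hunk 4: at line 2 remove [aebh,hcus] add [kwbdg,hbrc] -> 6 lines: pzoe pffn kwbdg hbrc pysgp iywb
Hunk 5: at line 3 remove [hbrc,pysgp] add [bsfpy,btiun,korn] -> 7 lines: pzoe pffn kwbdg bsfpy btiun korn iywb
Hunk 6: at line 3 remove [btiun] add [lzm,soyg,eztf] -> 9 lines: pzoe pffn kwbdg bsfpy lzm soyg eztf korn iywb
Hunk 7: at line 5 remove [soyg] add [mkcn,mkgfo] -> 10 lines: pzoe pffn kwbdg bsfpy lzm mkcn mkgfo eztf korn iywb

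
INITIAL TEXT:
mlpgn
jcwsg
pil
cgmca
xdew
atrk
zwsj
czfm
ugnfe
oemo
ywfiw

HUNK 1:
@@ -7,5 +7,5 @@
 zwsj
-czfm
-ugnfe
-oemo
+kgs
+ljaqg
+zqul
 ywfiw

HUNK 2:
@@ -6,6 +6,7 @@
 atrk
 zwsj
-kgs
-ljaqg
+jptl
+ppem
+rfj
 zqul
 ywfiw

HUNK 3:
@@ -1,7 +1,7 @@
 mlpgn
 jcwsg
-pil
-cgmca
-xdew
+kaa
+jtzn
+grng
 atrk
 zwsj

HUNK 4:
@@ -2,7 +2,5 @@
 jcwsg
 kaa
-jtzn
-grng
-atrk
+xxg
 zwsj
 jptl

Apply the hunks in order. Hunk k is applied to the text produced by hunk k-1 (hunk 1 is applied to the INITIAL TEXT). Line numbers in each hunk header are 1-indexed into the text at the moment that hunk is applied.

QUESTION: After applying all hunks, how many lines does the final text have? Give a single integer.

Answer: 10

Derivation:
Hunk 1: at line 7 remove [czfm,ugnfe,oemo] add [kgs,ljaqg,zqul] -> 11 lines: mlpgn jcwsg pil cgmca xdew atrk zwsj kgs ljaqg zqul ywfiw
Hunk 2: at line 6 remove [kgs,ljaqg] add [jptl,ppem,rfj] -> 12 lines: mlpgn jcwsg pil cgmca xdew atrk zwsj jptl ppem rfj zqul ywfiw
Hunk 3: at line 1 remove [pil,cgmca,xdew] add [kaa,jtzn,grng] -> 12 lines: mlpgn jcwsg kaa jtzn grng atrk zwsj jptl ppem rfj zqul ywfiw
Hunk 4: at line 2 remove [jtzn,grng,atrk] add [xxg] -> 10 lines: mlpgn jcwsg kaa xxg zwsj jptl ppem rfj zqul ywfiw
Final line count: 10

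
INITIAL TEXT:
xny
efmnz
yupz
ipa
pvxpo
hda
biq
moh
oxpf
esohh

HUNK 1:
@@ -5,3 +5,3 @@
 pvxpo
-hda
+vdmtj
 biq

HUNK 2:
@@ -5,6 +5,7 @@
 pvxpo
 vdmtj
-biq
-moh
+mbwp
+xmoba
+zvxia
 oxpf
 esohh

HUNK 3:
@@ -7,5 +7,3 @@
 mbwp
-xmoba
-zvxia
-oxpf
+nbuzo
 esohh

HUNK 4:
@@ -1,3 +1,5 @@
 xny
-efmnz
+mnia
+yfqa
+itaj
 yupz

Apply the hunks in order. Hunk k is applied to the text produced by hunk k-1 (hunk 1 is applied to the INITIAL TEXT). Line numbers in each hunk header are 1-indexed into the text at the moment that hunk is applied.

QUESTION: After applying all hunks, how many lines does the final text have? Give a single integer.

Hunk 1: at line 5 remove [hda] add [vdmtj] -> 10 lines: xny efmnz yupz ipa pvxpo vdmtj biq moh oxpf esohh
Hunk 2: at line 5 remove [biq,moh] add [mbwp,xmoba,zvxia] -> 11 lines: xny efmnz yupz ipa pvxpo vdmtj mbwp xmoba zvxia oxpf esohh
Hunk 3: at line 7 remove [xmoba,zvxia,oxpf] add [nbuzo] -> 9 lines: xny efmnz yupz ipa pvxpo vdmtj mbwp nbuzo esohh
Hunk 4: at line 1 remove [efmnz] add [mnia,yfqa,itaj] -> 11 lines: xny mnia yfqa itaj yupz ipa pvxpo vdmtj mbwp nbuzo esohh
Final line count: 11

Answer: 11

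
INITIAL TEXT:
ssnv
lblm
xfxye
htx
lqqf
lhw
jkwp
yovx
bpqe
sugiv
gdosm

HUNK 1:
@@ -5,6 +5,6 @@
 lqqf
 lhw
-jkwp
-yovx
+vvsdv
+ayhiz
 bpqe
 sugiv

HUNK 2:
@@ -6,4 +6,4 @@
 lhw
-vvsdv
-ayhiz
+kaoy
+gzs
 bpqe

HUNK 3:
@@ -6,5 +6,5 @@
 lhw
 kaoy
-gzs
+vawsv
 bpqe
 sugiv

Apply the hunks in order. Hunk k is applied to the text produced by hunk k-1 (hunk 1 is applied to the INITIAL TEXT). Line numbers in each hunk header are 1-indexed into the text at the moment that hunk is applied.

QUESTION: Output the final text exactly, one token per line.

Hunk 1: at line 5 remove [jkwp,yovx] add [vvsdv,ayhiz] -> 11 lines: ssnv lblm xfxye htx lqqf lhw vvsdv ayhiz bpqe sugiv gdosm
Hunk 2: at line 6 remove [vvsdv,ayhiz] add [kaoy,gzs] -> 11 lines: ssnv lblm xfxye htx lqqf lhw kaoy gzs bpqe sugiv gdosm
Hunk 3: at line 6 remove [gzs] add [vawsv] -> 11 lines: ssnv lblm xfxye htx lqqf lhw kaoy vawsv bpqe sugiv gdosm

Answer: ssnv
lblm
xfxye
htx
lqqf
lhw
kaoy
vawsv
bpqe
sugiv
gdosm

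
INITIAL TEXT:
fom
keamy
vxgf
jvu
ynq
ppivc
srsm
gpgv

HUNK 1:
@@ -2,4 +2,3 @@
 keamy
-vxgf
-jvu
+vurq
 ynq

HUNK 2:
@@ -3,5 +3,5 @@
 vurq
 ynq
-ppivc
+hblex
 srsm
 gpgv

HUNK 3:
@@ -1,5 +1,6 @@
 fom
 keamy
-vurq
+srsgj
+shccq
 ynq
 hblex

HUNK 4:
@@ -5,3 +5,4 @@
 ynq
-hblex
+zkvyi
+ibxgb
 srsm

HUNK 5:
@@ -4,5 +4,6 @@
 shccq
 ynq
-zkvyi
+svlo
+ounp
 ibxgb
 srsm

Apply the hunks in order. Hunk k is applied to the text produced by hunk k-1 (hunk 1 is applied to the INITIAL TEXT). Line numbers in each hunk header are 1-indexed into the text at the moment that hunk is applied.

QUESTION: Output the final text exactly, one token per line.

Answer: fom
keamy
srsgj
shccq
ynq
svlo
ounp
ibxgb
srsm
gpgv

Derivation:
Hunk 1: at line 2 remove [vxgf,jvu] add [vurq] -> 7 lines: fom keamy vurq ynq ppivc srsm gpgv
Hunk 2: at line 3 remove [ppivc] add [hblex] -> 7 lines: fom keamy vurq ynq hblex srsm gpgv
Hunk 3: at line 1 remove [vurq] add [srsgj,shccq] -> 8 lines: fom keamy srsgj shccq ynq hblex srsm gpgv
Hunk 4: at line 5 remove [hblex] add [zkvyi,ibxgb] -> 9 lines: fom keamy srsgj shccq ynq zkvyi ibxgb srsm gpgv
Hunk 5: at line 4 remove [zkvyi] add [svlo,ounp] -> 10 lines: fom keamy srsgj shccq ynq svlo ounp ibxgb srsm gpgv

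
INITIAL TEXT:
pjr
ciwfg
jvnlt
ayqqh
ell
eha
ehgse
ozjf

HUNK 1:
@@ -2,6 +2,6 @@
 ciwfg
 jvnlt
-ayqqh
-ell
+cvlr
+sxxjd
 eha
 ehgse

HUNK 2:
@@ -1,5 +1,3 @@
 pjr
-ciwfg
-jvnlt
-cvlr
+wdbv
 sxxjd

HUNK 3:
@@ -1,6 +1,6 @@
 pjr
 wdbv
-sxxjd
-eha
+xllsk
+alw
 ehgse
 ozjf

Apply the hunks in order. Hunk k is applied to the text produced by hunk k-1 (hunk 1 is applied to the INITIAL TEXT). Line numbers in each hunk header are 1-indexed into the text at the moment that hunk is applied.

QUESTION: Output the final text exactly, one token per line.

Hunk 1: at line 2 remove [ayqqh,ell] add [cvlr,sxxjd] -> 8 lines: pjr ciwfg jvnlt cvlr sxxjd eha ehgse ozjf
Hunk 2: at line 1 remove [ciwfg,jvnlt,cvlr] add [wdbv] -> 6 lines: pjr wdbv sxxjd eha ehgse ozjf
Hunk 3: at line 1 remove [sxxjd,eha] add [xllsk,alw] -> 6 lines: pjr wdbv xllsk alw ehgse ozjf

Answer: pjr
wdbv
xllsk
alw
ehgse
ozjf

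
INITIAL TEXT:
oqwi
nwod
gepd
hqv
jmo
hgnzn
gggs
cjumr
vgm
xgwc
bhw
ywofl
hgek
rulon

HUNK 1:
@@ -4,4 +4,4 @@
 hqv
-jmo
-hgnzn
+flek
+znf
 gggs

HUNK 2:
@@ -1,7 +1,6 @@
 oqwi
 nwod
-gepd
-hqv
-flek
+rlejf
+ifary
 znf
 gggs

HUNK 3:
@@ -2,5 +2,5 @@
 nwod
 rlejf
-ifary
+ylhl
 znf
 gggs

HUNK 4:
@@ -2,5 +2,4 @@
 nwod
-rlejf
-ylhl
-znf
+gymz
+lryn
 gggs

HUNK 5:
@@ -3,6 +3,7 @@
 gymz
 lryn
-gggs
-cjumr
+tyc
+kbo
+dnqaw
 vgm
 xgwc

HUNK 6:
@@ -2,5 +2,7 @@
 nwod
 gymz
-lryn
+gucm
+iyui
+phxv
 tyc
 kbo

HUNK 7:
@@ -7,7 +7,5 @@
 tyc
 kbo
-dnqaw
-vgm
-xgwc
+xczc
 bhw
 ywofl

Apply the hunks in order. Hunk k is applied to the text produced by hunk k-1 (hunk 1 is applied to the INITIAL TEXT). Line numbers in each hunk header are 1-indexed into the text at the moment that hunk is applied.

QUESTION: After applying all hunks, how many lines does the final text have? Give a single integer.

Hunk 1: at line 4 remove [jmo,hgnzn] add [flek,znf] -> 14 lines: oqwi nwod gepd hqv flek znf gggs cjumr vgm xgwc bhw ywofl hgek rulon
Hunk 2: at line 1 remove [gepd,hqv,flek] add [rlejf,ifary] -> 13 lines: oqwi nwod rlejf ifary znf gggs cjumr vgm xgwc bhw ywofl hgek rulon
Hunk 3: at line 2 remove [ifary] add [ylhl] -> 13 lines: oqwi nwod rlejf ylhl znf gggs cjumr vgm xgwc bhw ywofl hgek rulon
Hunk 4: at line 2 remove [rlejf,ylhl,znf] add [gymz,lryn] -> 12 lines: oqwi nwod gymz lryn gggs cjumr vgm xgwc bhw ywofl hgek rulon
Hunk 5: at line 3 remove [gggs,cjumr] add [tyc,kbo,dnqaw] -> 13 lines: oqwi nwod gymz lryn tyc kbo dnqaw vgm xgwc bhw ywofl hgek rulon
Hunk 6: at line 2 remove [lryn] add [gucm,iyui,phxv] -> 15 lines: oqwi nwod gymz gucm iyui phxv tyc kbo dnqaw vgm xgwc bhw ywofl hgek rulon
Hunk 7: at line 7 remove [dnqaw,vgm,xgwc] add [xczc] -> 13 lines: oqwi nwod gymz gucm iyui phxv tyc kbo xczc bhw ywofl hgek rulon
Final line count: 13

Answer: 13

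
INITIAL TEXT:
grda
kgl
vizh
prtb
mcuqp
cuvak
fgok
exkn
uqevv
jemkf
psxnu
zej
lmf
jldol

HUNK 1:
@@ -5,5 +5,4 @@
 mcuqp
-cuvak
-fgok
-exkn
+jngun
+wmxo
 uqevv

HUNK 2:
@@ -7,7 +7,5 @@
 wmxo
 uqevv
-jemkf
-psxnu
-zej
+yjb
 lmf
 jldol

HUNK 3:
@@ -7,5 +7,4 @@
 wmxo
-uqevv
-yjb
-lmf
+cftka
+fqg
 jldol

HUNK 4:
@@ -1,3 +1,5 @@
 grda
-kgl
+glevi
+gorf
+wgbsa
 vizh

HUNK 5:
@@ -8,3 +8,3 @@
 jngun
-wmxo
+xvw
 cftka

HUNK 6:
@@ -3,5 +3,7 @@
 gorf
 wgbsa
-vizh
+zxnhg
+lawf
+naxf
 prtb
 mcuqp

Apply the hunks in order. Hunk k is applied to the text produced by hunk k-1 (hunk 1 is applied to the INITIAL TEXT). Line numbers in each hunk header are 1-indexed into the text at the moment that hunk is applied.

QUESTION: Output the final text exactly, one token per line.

Answer: grda
glevi
gorf
wgbsa
zxnhg
lawf
naxf
prtb
mcuqp
jngun
xvw
cftka
fqg
jldol

Derivation:
Hunk 1: at line 5 remove [cuvak,fgok,exkn] add [jngun,wmxo] -> 13 lines: grda kgl vizh prtb mcuqp jngun wmxo uqevv jemkf psxnu zej lmf jldol
Hunk 2: at line 7 remove [jemkf,psxnu,zej] add [yjb] -> 11 lines: grda kgl vizh prtb mcuqp jngun wmxo uqevv yjb lmf jldol
Hunk 3: at line 7 remove [uqevv,yjb,lmf] add [cftka,fqg] -> 10 lines: grda kgl vizh prtb mcuqp jngun wmxo cftka fqg jldol
Hunk 4: at line 1 remove [kgl] add [glevi,gorf,wgbsa] -> 12 lines: grda glevi gorf wgbsa vizh prtb mcuqp jngun wmxo cftka fqg jldol
Hunk 5: at line 8 remove [wmxo] add [xvw] -> 12 lines: grda glevi gorf wgbsa vizh prtb mcuqp jngun xvw cftka fqg jldol
Hunk 6: at line 3 remove [vizh] add [zxnhg,lawf,naxf] -> 14 lines: grda glevi gorf wgbsa zxnhg lawf naxf prtb mcuqp jngun xvw cftka fqg jldol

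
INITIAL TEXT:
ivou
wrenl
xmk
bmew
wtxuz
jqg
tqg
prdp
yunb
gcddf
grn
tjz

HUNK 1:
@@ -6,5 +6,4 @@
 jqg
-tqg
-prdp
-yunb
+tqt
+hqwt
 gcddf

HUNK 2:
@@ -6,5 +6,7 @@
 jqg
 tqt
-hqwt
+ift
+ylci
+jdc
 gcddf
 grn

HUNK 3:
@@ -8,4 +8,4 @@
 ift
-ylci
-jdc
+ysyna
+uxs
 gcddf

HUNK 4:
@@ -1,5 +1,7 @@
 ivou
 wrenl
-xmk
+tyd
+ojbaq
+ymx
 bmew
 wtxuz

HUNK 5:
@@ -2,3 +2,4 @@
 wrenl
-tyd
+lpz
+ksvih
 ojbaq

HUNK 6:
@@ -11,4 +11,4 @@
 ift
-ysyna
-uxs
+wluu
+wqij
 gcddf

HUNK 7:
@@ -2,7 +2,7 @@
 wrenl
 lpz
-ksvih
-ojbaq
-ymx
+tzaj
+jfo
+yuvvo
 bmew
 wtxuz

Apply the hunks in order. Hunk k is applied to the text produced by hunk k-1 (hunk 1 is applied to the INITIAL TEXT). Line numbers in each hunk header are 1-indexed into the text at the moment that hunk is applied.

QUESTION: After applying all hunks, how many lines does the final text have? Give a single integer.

Answer: 16

Derivation:
Hunk 1: at line 6 remove [tqg,prdp,yunb] add [tqt,hqwt] -> 11 lines: ivou wrenl xmk bmew wtxuz jqg tqt hqwt gcddf grn tjz
Hunk 2: at line 6 remove [hqwt] add [ift,ylci,jdc] -> 13 lines: ivou wrenl xmk bmew wtxuz jqg tqt ift ylci jdc gcddf grn tjz
Hunk 3: at line 8 remove [ylci,jdc] add [ysyna,uxs] -> 13 lines: ivou wrenl xmk bmew wtxuz jqg tqt ift ysyna uxs gcddf grn tjz
Hunk 4: at line 1 remove [xmk] add [tyd,ojbaq,ymx] -> 15 lines: ivou wrenl tyd ojbaq ymx bmew wtxuz jqg tqt ift ysyna uxs gcddf grn tjz
Hunk 5: at line 2 remove [tyd] add [lpz,ksvih] -> 16 lines: ivou wrenl lpz ksvih ojbaq ymx bmew wtxuz jqg tqt ift ysyna uxs gcddf grn tjz
Hunk 6: at line 11 remove [ysyna,uxs] add [wluu,wqij] -> 16 lines: ivou wrenl lpz ksvih ojbaq ymx bmew wtxuz jqg tqt ift wluu wqij gcddf grn tjz
Hunk 7: at line 2 remove [ksvih,ojbaq,ymx] add [tzaj,jfo,yuvvo] -> 16 lines: ivou wrenl lpz tzaj jfo yuvvo bmew wtxuz jqg tqt ift wluu wqij gcddf grn tjz
Final line count: 16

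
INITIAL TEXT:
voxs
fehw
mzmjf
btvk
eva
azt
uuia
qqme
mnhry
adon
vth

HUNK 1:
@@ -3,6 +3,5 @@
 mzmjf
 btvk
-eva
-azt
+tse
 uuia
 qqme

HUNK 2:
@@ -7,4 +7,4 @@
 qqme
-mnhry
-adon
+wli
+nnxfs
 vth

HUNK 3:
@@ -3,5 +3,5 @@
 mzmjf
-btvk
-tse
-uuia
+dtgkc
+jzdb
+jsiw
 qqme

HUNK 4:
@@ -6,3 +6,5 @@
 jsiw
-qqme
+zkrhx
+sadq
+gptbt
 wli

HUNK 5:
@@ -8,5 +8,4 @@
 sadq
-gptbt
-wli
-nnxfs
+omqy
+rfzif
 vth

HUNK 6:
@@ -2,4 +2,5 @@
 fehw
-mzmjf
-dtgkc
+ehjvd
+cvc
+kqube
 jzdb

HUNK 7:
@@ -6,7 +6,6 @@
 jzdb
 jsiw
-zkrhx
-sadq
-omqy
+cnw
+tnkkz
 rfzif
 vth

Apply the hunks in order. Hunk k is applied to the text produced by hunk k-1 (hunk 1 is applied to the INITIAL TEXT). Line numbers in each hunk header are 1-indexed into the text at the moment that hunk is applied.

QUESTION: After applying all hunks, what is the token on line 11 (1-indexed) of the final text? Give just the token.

Answer: vth

Derivation:
Hunk 1: at line 3 remove [eva,azt] add [tse] -> 10 lines: voxs fehw mzmjf btvk tse uuia qqme mnhry adon vth
Hunk 2: at line 7 remove [mnhry,adon] add [wli,nnxfs] -> 10 lines: voxs fehw mzmjf btvk tse uuia qqme wli nnxfs vth
Hunk 3: at line 3 remove [btvk,tse,uuia] add [dtgkc,jzdb,jsiw] -> 10 lines: voxs fehw mzmjf dtgkc jzdb jsiw qqme wli nnxfs vth
Hunk 4: at line 6 remove [qqme] add [zkrhx,sadq,gptbt] -> 12 lines: voxs fehw mzmjf dtgkc jzdb jsiw zkrhx sadq gptbt wli nnxfs vth
Hunk 5: at line 8 remove [gptbt,wli,nnxfs] add [omqy,rfzif] -> 11 lines: voxs fehw mzmjf dtgkc jzdb jsiw zkrhx sadq omqy rfzif vth
Hunk 6: at line 2 remove [mzmjf,dtgkc] add [ehjvd,cvc,kqube] -> 12 lines: voxs fehw ehjvd cvc kqube jzdb jsiw zkrhx sadq omqy rfzif vth
Hunk 7: at line 6 remove [zkrhx,sadq,omqy] add [cnw,tnkkz] -> 11 lines: voxs fehw ehjvd cvc kqube jzdb jsiw cnw tnkkz rfzif vth
Final line 11: vth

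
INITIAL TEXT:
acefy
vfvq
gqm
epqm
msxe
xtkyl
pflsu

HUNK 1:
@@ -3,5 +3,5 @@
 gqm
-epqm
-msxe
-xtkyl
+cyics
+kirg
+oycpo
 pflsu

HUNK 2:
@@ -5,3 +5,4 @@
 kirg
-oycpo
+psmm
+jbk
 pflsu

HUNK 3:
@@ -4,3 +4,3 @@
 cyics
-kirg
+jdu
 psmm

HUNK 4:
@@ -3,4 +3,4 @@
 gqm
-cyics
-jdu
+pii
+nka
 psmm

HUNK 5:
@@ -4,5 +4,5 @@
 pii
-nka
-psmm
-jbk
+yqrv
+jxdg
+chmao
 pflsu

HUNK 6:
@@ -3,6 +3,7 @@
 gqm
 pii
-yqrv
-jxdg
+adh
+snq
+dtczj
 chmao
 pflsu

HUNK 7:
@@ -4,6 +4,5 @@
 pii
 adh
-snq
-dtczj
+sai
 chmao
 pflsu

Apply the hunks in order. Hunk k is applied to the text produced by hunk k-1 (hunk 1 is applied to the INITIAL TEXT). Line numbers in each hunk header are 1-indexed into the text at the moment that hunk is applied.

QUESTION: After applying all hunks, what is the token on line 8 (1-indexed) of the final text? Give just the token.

Hunk 1: at line 3 remove [epqm,msxe,xtkyl] add [cyics,kirg,oycpo] -> 7 lines: acefy vfvq gqm cyics kirg oycpo pflsu
Hunk 2: at line 5 remove [oycpo] add [psmm,jbk] -> 8 lines: acefy vfvq gqm cyics kirg psmm jbk pflsu
Hunk 3: at line 4 remove [kirg] add [jdu] -> 8 lines: acefy vfvq gqm cyics jdu psmm jbk pflsu
Hunk 4: at line 3 remove [cyics,jdu] add [pii,nka] -> 8 lines: acefy vfvq gqm pii nka psmm jbk pflsu
Hunk 5: at line 4 remove [nka,psmm,jbk] add [yqrv,jxdg,chmao] -> 8 lines: acefy vfvq gqm pii yqrv jxdg chmao pflsu
Hunk 6: at line 3 remove [yqrv,jxdg] add [adh,snq,dtczj] -> 9 lines: acefy vfvq gqm pii adh snq dtczj chmao pflsu
Hunk 7: at line 4 remove [snq,dtczj] add [sai] -> 8 lines: acefy vfvq gqm pii adh sai chmao pflsu
Final line 8: pflsu

Answer: pflsu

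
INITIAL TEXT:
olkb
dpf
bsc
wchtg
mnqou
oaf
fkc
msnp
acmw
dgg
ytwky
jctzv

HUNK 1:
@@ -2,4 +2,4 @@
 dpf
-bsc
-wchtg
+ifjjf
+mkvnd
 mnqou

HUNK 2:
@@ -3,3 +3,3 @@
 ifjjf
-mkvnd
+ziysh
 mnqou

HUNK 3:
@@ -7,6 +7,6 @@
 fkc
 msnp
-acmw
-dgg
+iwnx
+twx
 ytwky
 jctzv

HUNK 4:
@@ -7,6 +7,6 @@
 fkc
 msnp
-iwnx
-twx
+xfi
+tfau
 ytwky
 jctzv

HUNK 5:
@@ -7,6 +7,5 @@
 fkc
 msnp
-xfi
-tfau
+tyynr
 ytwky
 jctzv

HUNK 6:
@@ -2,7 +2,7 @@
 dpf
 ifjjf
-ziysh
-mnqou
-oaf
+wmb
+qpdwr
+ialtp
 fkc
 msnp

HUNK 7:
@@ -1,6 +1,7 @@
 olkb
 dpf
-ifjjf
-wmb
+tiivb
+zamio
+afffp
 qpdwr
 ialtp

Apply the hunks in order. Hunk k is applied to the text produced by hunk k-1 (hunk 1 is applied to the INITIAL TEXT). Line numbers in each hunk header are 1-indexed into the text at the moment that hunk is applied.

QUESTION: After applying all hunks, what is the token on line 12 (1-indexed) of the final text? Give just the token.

Answer: jctzv

Derivation:
Hunk 1: at line 2 remove [bsc,wchtg] add [ifjjf,mkvnd] -> 12 lines: olkb dpf ifjjf mkvnd mnqou oaf fkc msnp acmw dgg ytwky jctzv
Hunk 2: at line 3 remove [mkvnd] add [ziysh] -> 12 lines: olkb dpf ifjjf ziysh mnqou oaf fkc msnp acmw dgg ytwky jctzv
Hunk 3: at line 7 remove [acmw,dgg] add [iwnx,twx] -> 12 lines: olkb dpf ifjjf ziysh mnqou oaf fkc msnp iwnx twx ytwky jctzv
Hunk 4: at line 7 remove [iwnx,twx] add [xfi,tfau] -> 12 lines: olkb dpf ifjjf ziysh mnqou oaf fkc msnp xfi tfau ytwky jctzv
Hunk 5: at line 7 remove [xfi,tfau] add [tyynr] -> 11 lines: olkb dpf ifjjf ziysh mnqou oaf fkc msnp tyynr ytwky jctzv
Hunk 6: at line 2 remove [ziysh,mnqou,oaf] add [wmb,qpdwr,ialtp] -> 11 lines: olkb dpf ifjjf wmb qpdwr ialtp fkc msnp tyynr ytwky jctzv
Hunk 7: at line 1 remove [ifjjf,wmb] add [tiivb,zamio,afffp] -> 12 lines: olkb dpf tiivb zamio afffp qpdwr ialtp fkc msnp tyynr ytwky jctzv
Final line 12: jctzv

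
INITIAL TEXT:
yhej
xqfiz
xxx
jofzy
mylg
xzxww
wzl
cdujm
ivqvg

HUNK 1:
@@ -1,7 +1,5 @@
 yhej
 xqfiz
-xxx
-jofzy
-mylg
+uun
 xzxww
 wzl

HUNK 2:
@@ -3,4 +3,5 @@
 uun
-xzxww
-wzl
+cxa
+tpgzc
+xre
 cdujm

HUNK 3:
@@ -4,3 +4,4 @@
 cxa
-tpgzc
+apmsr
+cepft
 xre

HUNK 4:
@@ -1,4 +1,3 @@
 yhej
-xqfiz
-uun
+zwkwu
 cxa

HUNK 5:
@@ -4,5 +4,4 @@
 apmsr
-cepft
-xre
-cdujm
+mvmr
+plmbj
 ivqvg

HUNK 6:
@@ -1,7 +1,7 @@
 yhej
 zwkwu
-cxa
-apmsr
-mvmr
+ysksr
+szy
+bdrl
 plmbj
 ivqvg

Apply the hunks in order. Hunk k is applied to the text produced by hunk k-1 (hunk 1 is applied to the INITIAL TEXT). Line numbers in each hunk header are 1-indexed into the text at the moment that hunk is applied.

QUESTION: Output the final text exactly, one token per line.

Answer: yhej
zwkwu
ysksr
szy
bdrl
plmbj
ivqvg

Derivation:
Hunk 1: at line 1 remove [xxx,jofzy,mylg] add [uun] -> 7 lines: yhej xqfiz uun xzxww wzl cdujm ivqvg
Hunk 2: at line 3 remove [xzxww,wzl] add [cxa,tpgzc,xre] -> 8 lines: yhej xqfiz uun cxa tpgzc xre cdujm ivqvg
Hunk 3: at line 4 remove [tpgzc] add [apmsr,cepft] -> 9 lines: yhej xqfiz uun cxa apmsr cepft xre cdujm ivqvg
Hunk 4: at line 1 remove [xqfiz,uun] add [zwkwu] -> 8 lines: yhej zwkwu cxa apmsr cepft xre cdujm ivqvg
Hunk 5: at line 4 remove [cepft,xre,cdujm] add [mvmr,plmbj] -> 7 lines: yhej zwkwu cxa apmsr mvmr plmbj ivqvg
Hunk 6: at line 1 remove [cxa,apmsr,mvmr] add [ysksr,szy,bdrl] -> 7 lines: yhej zwkwu ysksr szy bdrl plmbj ivqvg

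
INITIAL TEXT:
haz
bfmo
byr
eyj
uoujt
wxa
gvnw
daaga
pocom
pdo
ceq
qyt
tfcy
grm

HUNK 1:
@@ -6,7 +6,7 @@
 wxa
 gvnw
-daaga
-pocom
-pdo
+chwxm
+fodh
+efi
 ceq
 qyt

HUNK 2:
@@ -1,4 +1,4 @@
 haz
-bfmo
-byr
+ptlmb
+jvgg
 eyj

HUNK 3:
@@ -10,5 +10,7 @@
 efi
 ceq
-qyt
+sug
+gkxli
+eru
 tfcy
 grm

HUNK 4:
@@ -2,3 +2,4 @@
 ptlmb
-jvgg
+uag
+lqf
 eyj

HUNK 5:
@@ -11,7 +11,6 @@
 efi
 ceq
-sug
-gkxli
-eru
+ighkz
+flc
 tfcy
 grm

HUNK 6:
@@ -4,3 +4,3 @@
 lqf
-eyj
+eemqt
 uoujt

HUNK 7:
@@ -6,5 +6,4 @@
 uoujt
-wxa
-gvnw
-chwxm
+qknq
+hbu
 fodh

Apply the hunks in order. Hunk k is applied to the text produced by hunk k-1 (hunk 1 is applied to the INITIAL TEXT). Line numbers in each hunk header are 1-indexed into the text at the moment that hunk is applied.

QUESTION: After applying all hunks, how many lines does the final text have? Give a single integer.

Answer: 15

Derivation:
Hunk 1: at line 6 remove [daaga,pocom,pdo] add [chwxm,fodh,efi] -> 14 lines: haz bfmo byr eyj uoujt wxa gvnw chwxm fodh efi ceq qyt tfcy grm
Hunk 2: at line 1 remove [bfmo,byr] add [ptlmb,jvgg] -> 14 lines: haz ptlmb jvgg eyj uoujt wxa gvnw chwxm fodh efi ceq qyt tfcy grm
Hunk 3: at line 10 remove [qyt] add [sug,gkxli,eru] -> 16 lines: haz ptlmb jvgg eyj uoujt wxa gvnw chwxm fodh efi ceq sug gkxli eru tfcy grm
Hunk 4: at line 2 remove [jvgg] add [uag,lqf] -> 17 lines: haz ptlmb uag lqf eyj uoujt wxa gvnw chwxm fodh efi ceq sug gkxli eru tfcy grm
Hunk 5: at line 11 remove [sug,gkxli,eru] add [ighkz,flc] -> 16 lines: haz ptlmb uag lqf eyj uoujt wxa gvnw chwxm fodh efi ceq ighkz flc tfcy grm
Hunk 6: at line 4 remove [eyj] add [eemqt] -> 16 lines: haz ptlmb uag lqf eemqt uoujt wxa gvnw chwxm fodh efi ceq ighkz flc tfcy grm
Hunk 7: at line 6 remove [wxa,gvnw,chwxm] add [qknq,hbu] -> 15 lines: haz ptlmb uag lqf eemqt uoujt qknq hbu fodh efi ceq ighkz flc tfcy grm
Final line count: 15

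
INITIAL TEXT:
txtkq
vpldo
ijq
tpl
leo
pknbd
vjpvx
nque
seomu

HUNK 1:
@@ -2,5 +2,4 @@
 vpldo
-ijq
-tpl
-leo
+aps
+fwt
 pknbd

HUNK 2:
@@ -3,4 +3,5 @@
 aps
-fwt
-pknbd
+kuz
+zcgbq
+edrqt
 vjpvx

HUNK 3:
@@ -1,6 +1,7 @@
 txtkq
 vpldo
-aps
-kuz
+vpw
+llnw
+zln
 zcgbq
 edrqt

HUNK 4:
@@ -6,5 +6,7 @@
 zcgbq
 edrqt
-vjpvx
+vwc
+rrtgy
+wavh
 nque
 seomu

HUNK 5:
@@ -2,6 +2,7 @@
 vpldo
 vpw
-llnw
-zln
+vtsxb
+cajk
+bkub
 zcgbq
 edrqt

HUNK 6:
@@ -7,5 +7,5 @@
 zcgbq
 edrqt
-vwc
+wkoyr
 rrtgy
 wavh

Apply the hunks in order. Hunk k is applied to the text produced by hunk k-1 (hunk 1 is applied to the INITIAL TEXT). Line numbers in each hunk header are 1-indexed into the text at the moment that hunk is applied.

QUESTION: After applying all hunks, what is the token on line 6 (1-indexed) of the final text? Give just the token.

Hunk 1: at line 2 remove [ijq,tpl,leo] add [aps,fwt] -> 8 lines: txtkq vpldo aps fwt pknbd vjpvx nque seomu
Hunk 2: at line 3 remove [fwt,pknbd] add [kuz,zcgbq,edrqt] -> 9 lines: txtkq vpldo aps kuz zcgbq edrqt vjpvx nque seomu
Hunk 3: at line 1 remove [aps,kuz] add [vpw,llnw,zln] -> 10 lines: txtkq vpldo vpw llnw zln zcgbq edrqt vjpvx nque seomu
Hunk 4: at line 6 remove [vjpvx] add [vwc,rrtgy,wavh] -> 12 lines: txtkq vpldo vpw llnw zln zcgbq edrqt vwc rrtgy wavh nque seomu
Hunk 5: at line 2 remove [llnw,zln] add [vtsxb,cajk,bkub] -> 13 lines: txtkq vpldo vpw vtsxb cajk bkub zcgbq edrqt vwc rrtgy wavh nque seomu
Hunk 6: at line 7 remove [vwc] add [wkoyr] -> 13 lines: txtkq vpldo vpw vtsxb cajk bkub zcgbq edrqt wkoyr rrtgy wavh nque seomu
Final line 6: bkub

Answer: bkub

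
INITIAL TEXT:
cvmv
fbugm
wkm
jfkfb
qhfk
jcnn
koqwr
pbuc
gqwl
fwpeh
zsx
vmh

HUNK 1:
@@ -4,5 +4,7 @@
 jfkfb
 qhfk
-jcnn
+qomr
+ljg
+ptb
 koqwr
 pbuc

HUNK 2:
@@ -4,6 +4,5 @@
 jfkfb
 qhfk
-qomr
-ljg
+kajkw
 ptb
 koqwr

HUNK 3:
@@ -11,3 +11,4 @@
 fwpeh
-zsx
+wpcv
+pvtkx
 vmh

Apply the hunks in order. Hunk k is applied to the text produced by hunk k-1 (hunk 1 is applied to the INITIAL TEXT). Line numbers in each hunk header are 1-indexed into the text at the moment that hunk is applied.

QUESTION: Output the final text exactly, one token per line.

Answer: cvmv
fbugm
wkm
jfkfb
qhfk
kajkw
ptb
koqwr
pbuc
gqwl
fwpeh
wpcv
pvtkx
vmh

Derivation:
Hunk 1: at line 4 remove [jcnn] add [qomr,ljg,ptb] -> 14 lines: cvmv fbugm wkm jfkfb qhfk qomr ljg ptb koqwr pbuc gqwl fwpeh zsx vmh
Hunk 2: at line 4 remove [qomr,ljg] add [kajkw] -> 13 lines: cvmv fbugm wkm jfkfb qhfk kajkw ptb koqwr pbuc gqwl fwpeh zsx vmh
Hunk 3: at line 11 remove [zsx] add [wpcv,pvtkx] -> 14 lines: cvmv fbugm wkm jfkfb qhfk kajkw ptb koqwr pbuc gqwl fwpeh wpcv pvtkx vmh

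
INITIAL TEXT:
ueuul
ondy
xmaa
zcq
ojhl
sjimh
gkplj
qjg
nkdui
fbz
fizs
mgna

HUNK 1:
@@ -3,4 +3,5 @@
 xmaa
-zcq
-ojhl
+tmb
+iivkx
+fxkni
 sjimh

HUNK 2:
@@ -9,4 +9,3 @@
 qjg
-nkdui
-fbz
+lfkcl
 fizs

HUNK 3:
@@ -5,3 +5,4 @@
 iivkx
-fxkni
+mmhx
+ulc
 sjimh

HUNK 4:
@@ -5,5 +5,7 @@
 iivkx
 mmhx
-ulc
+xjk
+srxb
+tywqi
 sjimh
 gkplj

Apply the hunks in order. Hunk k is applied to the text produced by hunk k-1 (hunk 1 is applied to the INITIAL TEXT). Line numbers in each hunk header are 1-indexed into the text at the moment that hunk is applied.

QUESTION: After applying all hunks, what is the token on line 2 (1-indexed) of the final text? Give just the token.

Hunk 1: at line 3 remove [zcq,ojhl] add [tmb,iivkx,fxkni] -> 13 lines: ueuul ondy xmaa tmb iivkx fxkni sjimh gkplj qjg nkdui fbz fizs mgna
Hunk 2: at line 9 remove [nkdui,fbz] add [lfkcl] -> 12 lines: ueuul ondy xmaa tmb iivkx fxkni sjimh gkplj qjg lfkcl fizs mgna
Hunk 3: at line 5 remove [fxkni] add [mmhx,ulc] -> 13 lines: ueuul ondy xmaa tmb iivkx mmhx ulc sjimh gkplj qjg lfkcl fizs mgna
Hunk 4: at line 5 remove [ulc] add [xjk,srxb,tywqi] -> 15 lines: ueuul ondy xmaa tmb iivkx mmhx xjk srxb tywqi sjimh gkplj qjg lfkcl fizs mgna
Final line 2: ondy

Answer: ondy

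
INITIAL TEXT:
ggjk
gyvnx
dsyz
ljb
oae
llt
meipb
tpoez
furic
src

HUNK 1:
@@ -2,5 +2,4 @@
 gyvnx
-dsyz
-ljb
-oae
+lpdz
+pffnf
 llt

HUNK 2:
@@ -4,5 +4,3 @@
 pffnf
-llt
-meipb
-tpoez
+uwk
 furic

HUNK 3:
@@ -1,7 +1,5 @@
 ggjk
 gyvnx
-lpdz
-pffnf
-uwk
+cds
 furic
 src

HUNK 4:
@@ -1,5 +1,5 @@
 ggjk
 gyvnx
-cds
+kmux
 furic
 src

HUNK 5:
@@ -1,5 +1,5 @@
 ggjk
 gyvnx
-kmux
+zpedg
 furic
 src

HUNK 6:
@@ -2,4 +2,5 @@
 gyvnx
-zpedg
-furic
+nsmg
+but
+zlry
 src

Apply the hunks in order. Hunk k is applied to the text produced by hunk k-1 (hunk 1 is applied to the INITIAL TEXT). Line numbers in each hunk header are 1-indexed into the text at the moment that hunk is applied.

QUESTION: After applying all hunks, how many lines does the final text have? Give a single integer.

Answer: 6

Derivation:
Hunk 1: at line 2 remove [dsyz,ljb,oae] add [lpdz,pffnf] -> 9 lines: ggjk gyvnx lpdz pffnf llt meipb tpoez furic src
Hunk 2: at line 4 remove [llt,meipb,tpoez] add [uwk] -> 7 lines: ggjk gyvnx lpdz pffnf uwk furic src
Hunk 3: at line 1 remove [lpdz,pffnf,uwk] add [cds] -> 5 lines: ggjk gyvnx cds furic src
Hunk 4: at line 1 remove [cds] add [kmux] -> 5 lines: ggjk gyvnx kmux furic src
Hunk 5: at line 1 remove [kmux] add [zpedg] -> 5 lines: ggjk gyvnx zpedg furic src
Hunk 6: at line 2 remove [zpedg,furic] add [nsmg,but,zlry] -> 6 lines: ggjk gyvnx nsmg but zlry src
Final line count: 6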